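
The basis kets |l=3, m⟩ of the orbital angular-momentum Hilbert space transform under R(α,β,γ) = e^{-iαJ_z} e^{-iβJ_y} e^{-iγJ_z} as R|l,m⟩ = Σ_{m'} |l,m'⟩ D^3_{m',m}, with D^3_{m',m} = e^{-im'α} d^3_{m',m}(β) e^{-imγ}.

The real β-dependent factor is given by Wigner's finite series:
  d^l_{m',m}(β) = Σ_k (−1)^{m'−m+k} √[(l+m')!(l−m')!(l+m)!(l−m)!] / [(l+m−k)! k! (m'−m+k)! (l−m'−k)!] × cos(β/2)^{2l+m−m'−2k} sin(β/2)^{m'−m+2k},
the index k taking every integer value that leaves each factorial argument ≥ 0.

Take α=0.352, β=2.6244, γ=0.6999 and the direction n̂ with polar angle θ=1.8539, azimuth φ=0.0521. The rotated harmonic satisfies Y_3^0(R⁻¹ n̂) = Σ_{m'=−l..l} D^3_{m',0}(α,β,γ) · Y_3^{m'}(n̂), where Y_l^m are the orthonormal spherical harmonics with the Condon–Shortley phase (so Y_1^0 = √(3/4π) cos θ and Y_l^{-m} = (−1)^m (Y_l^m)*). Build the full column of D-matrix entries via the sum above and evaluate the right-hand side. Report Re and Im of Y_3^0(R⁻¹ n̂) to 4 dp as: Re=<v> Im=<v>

Need the full column D^3_{m',0} for m'=−3..3 at α=0.352, β=2.6244, γ=0.6999.
cos(β/2)=0.255724, sin(β/2)=0.966750
d^3_{-3,0}: single k=3 term ⇒ +0.067573;  D = +0.033270+0.058815i
d^3_{-2,0}: k∈[2..3] ⇒ +0.021891 -0.312867 = -0.290975;  D = -0.221799-0.188340i
d^3_{-1,0}: k∈[1..3] ⇒ +0.003662 -0.157025 +0.748053 = +0.594691;  D = +0.558227+0.205035i
d^3_{0,0}: k∈[0..3] ⇒ +0.000280 -0.035971 +0.514093 -0.816366 = -0.337965;  D = -0.337965+0.000000i
d^3_{1,0}: k∈[0..2] ⇒ -0.003662 +0.157025 -0.748053 = -0.594691;  D = -0.558227+0.205035i
d^3_{2,0}: k∈[0..1] ⇒ +0.021891 -0.312867 = -0.290975;  D = -0.221799+0.188340i
d^3_{3,0}: single k=0 term ⇒ -0.067573;  D = -0.033270+0.058815i
Y_3^{m'}(θ=1.8539,φ=0.0521) and Σ D·Y over m':
  (+0.0333+0.0588i)·(+0.3649-0.0575i)  (-0.2218-0.1883i)·(-0.2618+0.0274i)  (+0.5582+0.2050i)·(-0.1890+0.0099i)  (-0.3380+0.0000i)·(+0.2721+0.0000i)  (-0.5582+0.2050i)·(+0.1890+0.0099i)  (-0.2218+0.1883i)·(-0.2618-0.0274i)  (-0.0333+0.0588i)·(-0.3649-0.0575i)
Y_3^0(R⁻¹ n̂) = -0.149511+0.000000i

Re=-0.1495 Im=0.0000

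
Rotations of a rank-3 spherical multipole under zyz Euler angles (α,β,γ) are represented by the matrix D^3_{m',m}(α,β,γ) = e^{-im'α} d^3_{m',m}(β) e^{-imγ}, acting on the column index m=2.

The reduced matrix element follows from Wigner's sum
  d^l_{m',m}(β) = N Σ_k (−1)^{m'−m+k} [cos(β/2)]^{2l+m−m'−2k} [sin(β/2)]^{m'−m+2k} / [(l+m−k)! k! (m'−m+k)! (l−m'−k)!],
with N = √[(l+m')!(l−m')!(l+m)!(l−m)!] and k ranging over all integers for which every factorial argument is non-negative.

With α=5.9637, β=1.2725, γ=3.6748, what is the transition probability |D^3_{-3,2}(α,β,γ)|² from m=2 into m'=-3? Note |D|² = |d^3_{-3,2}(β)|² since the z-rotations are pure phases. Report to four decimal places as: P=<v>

Split into d^3_{-3,2}(β=1.2725) × two z-phases.
With c≡cos(β/2)=0.804330 and s≡sin(β/2)=0.594183, N=[1·720·120·1]^{1/2}=293.938769
Admissible k: 5..5 (factorial args all ≥0)
  k=5: (−1)^0·293.9388/(120)·0.8043^1·0.5942^5 = +0.145919
d^3_{-3,2}(1.2725) = +0.145919
|D^3_{-3,2}|² = |d^3_{-3,2}(β)|² = (+0.145919)² = 0.021292 (the z-rotation phases have unit modulus)

P=0.0213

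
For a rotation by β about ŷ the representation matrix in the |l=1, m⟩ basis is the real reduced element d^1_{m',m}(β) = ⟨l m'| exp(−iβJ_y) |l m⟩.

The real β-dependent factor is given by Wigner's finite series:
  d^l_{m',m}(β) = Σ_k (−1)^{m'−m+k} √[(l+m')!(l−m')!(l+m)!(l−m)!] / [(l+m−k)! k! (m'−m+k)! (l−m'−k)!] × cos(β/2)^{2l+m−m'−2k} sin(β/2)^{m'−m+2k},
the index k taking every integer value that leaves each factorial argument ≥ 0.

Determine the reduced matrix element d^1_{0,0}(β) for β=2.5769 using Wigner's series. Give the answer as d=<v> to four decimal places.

d^1_{0,0}(β=2.5769) via Wigner's sum:
With c≡cos(β/2)=0.278610 and s≡sin(β/2)=0.960404, N=[1·1·1·1]^{1/2}=1.000000
k: max(0,(0)−(0))=0 … min(1+(0),1−(0))=1
  k=0: (−1)^0·1.0000/(1)·0.2786^2·0.9604^0 = +0.077623
  k=1: (−1)^1·1.0000/(1)·0.2786^0·0.9604^2 = -0.922377
d^1_{0,0}(2.5769) = +0.077623 -0.922377 = -0.844753

d=-0.8448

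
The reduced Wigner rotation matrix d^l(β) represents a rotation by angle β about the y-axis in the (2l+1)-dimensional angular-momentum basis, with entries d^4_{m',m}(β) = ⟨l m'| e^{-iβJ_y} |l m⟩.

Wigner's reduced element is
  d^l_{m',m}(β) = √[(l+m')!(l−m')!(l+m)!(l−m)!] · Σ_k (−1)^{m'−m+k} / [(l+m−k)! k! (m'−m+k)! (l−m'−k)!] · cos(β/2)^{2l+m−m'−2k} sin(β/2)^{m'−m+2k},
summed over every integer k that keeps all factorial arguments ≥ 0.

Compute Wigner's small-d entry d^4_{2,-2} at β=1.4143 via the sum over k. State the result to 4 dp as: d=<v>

d=0.4028

d^4_{2,-2}(β=1.4143) via Wigner's sum:
c=cos(1.4143/2)=0.760217, s=sin(1.4143/2)=0.649670; N=√[720·2·2·720]=1440.000000
k∈{0,1,2} keeps every argument non-negative
  k=0: (−1)^4·1440.0000/(96)·0.7602^4·0.6497^4 = +0.892506
  k=1: (−1)^5·1440.0000/(120)·0.7602^2·0.6497^6 = -0.521449
  k=2: (−1)^6·1440.0000/(1440)·0.7602^0·0.6497^8 = +0.031735
d^4_{2,-2}(1.4143) = +0.892506 -0.521449 +0.031735 = +0.402792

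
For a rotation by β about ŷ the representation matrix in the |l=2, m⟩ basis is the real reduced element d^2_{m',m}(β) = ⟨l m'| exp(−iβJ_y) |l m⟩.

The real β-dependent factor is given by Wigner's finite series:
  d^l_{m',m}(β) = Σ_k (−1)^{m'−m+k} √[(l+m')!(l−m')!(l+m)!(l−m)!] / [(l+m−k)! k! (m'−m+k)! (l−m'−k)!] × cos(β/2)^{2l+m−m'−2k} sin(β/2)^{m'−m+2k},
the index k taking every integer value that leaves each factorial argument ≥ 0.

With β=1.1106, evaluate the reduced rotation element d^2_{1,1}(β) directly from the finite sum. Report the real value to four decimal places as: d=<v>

d^2_{1,1}(β=1.1106) via Wigner's sum:
Half-angle: c=0.849742, s=0.527198. N=√(6·1·6·1)=6.000000
The bounds max(0,m−m')=0 and min(l+m,l−m')=1 give 2 terms
  k=0: (−1)^0·6.0000/(6)·0.8497^4·0.5272^0 = +0.521374
  k=1: (−1)^1·6.0000/(2)·0.8497^2·0.5272^2 = -0.602065
d^2_{1,1}(1.1106) = +0.521374 -0.602065 = -0.080692

d=-0.0807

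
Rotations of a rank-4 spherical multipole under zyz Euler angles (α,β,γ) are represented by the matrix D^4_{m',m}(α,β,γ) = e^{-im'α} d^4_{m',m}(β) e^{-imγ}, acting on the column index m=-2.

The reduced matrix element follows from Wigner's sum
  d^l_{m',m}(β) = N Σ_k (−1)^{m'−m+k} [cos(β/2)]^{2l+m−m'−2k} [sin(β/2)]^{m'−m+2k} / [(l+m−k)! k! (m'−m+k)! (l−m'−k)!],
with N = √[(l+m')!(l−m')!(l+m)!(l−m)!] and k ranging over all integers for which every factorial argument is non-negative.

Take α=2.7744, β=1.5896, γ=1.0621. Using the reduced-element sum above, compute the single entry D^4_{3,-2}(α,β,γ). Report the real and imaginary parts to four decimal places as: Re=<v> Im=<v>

Re=-0.4655 Im=-0.0393

First d^4_{3,-2}(β=1.5896), then the phase factors e^{-i(3)α} and e^{-i(-2)γ}:
With c≡cos(β/2)=0.700428 and s≡sin(β/2)=0.713724, N=[5040·1·2·720]^{1/2}=2693.993318
k∈{0,1} keeps every argument non-negative
  k=0: (−1)^5·2693.9933/(240)·0.7004^3·0.7137^5 = -0.714373
  k=1: (−1)^6·2693.9933/(720)·0.7004^1·0.7137^7 = +0.247251
d^4_{3,-2}(1.5896) = -0.714373 +0.247251 = -0.467122
Attach z-rotation phases: D = e^{-i(3)(2.7744)}·(-0.467122)·e^{-i(-2)(1.0621)} = -0.465468-0.039278i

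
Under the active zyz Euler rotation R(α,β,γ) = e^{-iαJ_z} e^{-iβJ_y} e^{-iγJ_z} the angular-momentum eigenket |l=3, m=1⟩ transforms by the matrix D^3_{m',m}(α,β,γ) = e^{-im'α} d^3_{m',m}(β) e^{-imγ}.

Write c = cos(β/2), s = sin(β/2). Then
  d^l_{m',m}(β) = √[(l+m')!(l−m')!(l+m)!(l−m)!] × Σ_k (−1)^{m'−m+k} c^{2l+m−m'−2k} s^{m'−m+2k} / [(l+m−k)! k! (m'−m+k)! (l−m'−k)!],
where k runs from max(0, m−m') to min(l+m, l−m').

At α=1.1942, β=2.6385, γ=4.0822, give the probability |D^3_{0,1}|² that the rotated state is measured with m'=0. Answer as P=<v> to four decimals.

P=0.3510

Split into d^3_{0,1}(β=2.6385) × two z-phases.
Half-angle: c=0.248902, s=0.968529. N=√(6·6·24·2)=41.569219
k∈{1,2,3} keeps every argument non-negative
  k=1: (−1)^0·41.5692/(12)·0.2489^5·0.9685^1 = +0.003205
  k=2: (−1)^1·41.5692/(4)·0.2489^3·0.9685^3 = -0.145591
  k=3: (−1)^2·41.5692/(12)·0.2489^1·0.9685^5 = +0.734821
d^3_{0,1}(2.6385) = +0.003205 -0.145591 +0.734821 = +0.592435
|D^3_{0,1}|² = |d^3_{0,1}(β)|² = (+0.592435)² = 0.350979 (the z-rotation phases have unit modulus)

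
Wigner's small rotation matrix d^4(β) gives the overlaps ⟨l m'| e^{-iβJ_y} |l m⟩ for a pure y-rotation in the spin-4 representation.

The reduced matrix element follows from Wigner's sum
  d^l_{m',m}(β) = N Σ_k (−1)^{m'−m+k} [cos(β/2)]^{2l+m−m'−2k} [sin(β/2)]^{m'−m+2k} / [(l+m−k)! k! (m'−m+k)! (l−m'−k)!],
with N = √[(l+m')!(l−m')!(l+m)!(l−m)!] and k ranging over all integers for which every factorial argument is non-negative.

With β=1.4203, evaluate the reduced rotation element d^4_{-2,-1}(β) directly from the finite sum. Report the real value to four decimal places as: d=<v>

d=-0.3487

d^4_{-2,-1}(β=1.4203) via Wigner's sum:
c=cos(1.4203/2)=0.758264, s=sin(1.4203/2)=0.651948; N=√[2·720·6·120]=1018.233765
The bounds max(0,m−m')=1 and min(l+m,l−m')=3 give 3 terms
  k=1: (−1)^0·1018.2338/(240)·0.7583^7·0.6519^1 = +0.398651
  k=2: (−1)^1·1018.2338/(48)·0.7583^5·0.6519^3 = -1.473488
  k=3: (−1)^2·1018.2338/(72)·0.7583^3·0.6519^5 = +0.726172
d^4_{-2,-1}(1.4203) = +0.398651 -1.473488 +0.726172 = -0.348665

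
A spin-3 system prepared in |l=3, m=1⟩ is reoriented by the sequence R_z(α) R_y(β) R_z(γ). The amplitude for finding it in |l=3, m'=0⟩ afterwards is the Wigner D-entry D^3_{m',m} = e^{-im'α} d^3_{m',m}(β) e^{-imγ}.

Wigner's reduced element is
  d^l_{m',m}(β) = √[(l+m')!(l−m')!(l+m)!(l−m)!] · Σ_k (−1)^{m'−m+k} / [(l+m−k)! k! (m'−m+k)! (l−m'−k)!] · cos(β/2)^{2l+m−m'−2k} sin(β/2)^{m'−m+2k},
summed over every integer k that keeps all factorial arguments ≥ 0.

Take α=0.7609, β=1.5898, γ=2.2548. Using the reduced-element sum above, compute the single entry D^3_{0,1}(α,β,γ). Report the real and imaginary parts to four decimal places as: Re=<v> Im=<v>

First d^3_{0,1}(β=1.5898), then the phase factors e^{-i(0)α} and e^{-i(1)γ}:
c=cos(1.5898/2)=0.700356, s=sin(1.5898/2)=0.713794; N=√[6·6·24·2]=41.569219
The bounds max(0,m−m')=1 and min(l+m,l−m')=3 give 3 terms
  k=1: (−1)^0·41.5692/(12)·0.7004^5·0.7138^1 = +0.416637
  k=2: (−1)^1·41.5692/(4)·0.7004^3·0.7138^3 = -1.298335
  k=3: (−1)^2·41.5692/(12)·0.7004^1·0.7138^5 = +0.449545
d^3_{0,1}(1.5898) = +0.416637 -1.298335 +0.449545 = -0.432153
Attach z-rotation phases: D = e^{-i(0)(0.7609)}·(-0.432153)·e^{-i(1)(2.2548)} = +0.273078+0.334940i

Re=0.2731 Im=0.3349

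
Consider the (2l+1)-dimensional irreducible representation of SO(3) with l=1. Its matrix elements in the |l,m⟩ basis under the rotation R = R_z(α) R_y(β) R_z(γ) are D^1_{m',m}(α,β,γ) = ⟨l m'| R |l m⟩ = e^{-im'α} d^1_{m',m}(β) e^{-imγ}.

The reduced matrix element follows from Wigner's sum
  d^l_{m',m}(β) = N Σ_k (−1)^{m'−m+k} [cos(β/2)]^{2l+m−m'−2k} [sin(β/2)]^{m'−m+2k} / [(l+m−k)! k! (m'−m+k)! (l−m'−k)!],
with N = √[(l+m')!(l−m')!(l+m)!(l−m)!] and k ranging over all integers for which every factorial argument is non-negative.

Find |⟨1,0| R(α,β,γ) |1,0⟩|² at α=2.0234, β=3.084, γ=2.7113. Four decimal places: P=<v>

First d^1_{0,0}(β=3.084), then the phase factors e^{-i(0)α} and e^{-i(0)γ}:
Half-angle: c=0.028792, s=0.999585. N=√(1·1·1·1)=1.000000
k: max(0,(0)−(0))=0 … min(1+(0),1−(0))=1
  k=0: (−1)^0·1.0000/(1)·0.0288^2·0.9996^0 = +0.000829
  k=1: (−1)^1·1.0000/(1)·0.0288^0·0.9996^2 = -0.999171
d^1_{0,0}(3.084) = +0.000829 -0.999171 = -0.998342
|D^1_{0,0}|² = |d^1_{0,0}(β)|² = (-0.998342)² = 0.996687 (the z-rotation phases have unit modulus)

P=0.9967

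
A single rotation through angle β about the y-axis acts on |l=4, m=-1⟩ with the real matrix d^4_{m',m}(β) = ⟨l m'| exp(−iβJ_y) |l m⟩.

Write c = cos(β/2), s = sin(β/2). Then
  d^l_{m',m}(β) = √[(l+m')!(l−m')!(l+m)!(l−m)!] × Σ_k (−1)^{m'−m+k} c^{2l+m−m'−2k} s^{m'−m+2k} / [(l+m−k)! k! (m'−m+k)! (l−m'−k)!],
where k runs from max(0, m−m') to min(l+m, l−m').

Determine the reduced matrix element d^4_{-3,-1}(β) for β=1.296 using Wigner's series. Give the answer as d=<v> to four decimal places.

d=0.0333

d^4_{-3,-1}(β=1.296) via Wigner's sum:
Half-angle: c=0.797293, s=0.603593. N=√(1·5040·6·120)=1904.940944
The bounds max(0,m−m')=2 and min(l+m,l−m')=3 give 2 terms
  k=2: (−1)^0·1904.9409/(240)·0.7973^6·0.6036^2 = +0.742788
  k=3: (−1)^1·1904.9409/(144)·0.7973^4·0.6036^4 = -0.709523
d^4_{-3,-1}(1.296) = +0.742788 -0.709523 = +0.033265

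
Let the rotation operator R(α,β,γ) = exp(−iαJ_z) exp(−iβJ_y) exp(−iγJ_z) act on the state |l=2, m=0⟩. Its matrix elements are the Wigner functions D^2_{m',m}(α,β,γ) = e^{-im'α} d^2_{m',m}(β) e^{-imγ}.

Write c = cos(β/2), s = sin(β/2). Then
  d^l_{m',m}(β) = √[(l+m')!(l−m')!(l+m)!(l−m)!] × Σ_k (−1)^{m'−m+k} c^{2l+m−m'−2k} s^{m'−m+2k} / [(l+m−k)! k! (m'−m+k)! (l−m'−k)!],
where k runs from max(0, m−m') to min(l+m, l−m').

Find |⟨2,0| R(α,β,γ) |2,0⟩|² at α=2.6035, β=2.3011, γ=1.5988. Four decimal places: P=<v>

Split into d^2_{0,0}(β=2.3011) × two z-phases.
c=cos(2.3011/2)=0.407985, s=sin(2.3011/2)=0.912988; N=√[2·2·2·2]=4.000000
k∈{0,1,2} keeps every argument non-negative
  k=0: (−1)^0·4.0000/(4)·0.4080^4·0.9130^0 = +0.027706
  k=1: (−1)^1·4.0000/(1)·0.4080^2·0.9130^2 = -0.554983
  k=2: (−1)^2·4.0000/(4)·0.4080^0·0.9130^4 = +0.694802
d^2_{0,0}(2.3011) = +0.027706 -0.554983 +0.694802 = +0.167525
|D^2_{0,0}|² = |d^2_{0,0}(β)|² = (+0.167525)² = 0.028065 (the z-rotation phases have unit modulus)

P=0.0281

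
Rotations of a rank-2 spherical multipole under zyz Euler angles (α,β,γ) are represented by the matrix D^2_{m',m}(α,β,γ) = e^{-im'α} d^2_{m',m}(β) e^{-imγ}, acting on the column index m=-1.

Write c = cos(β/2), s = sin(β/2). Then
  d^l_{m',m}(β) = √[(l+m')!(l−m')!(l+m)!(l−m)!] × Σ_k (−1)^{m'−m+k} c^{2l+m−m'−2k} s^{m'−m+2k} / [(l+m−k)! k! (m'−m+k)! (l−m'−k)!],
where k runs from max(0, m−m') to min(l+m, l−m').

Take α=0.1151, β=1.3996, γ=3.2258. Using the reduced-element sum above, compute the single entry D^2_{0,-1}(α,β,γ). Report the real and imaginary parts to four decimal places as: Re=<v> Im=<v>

Re=0.2049 Im=0.0173

Split into d^2_{0,-1}(β=1.3996) × two z-phases.
With c≡cos(β/2)=0.764971 and s≡sin(β/2)=0.644065, N=[2·2·1·6]^{1/2}=4.898979
k∈{0,1} keeps every argument non-negative
  k=0: (−1)^1·4.8990/(2)·0.7650^3·0.6441^1 = -0.706220
  k=1: (−1)^2·4.8990/(2)·0.7650^1·0.6441^3 = +0.500621
d^2_{0,-1}(1.3996) = -0.706220 +0.500621 = -0.205599
Attach z-rotation phases: D = e^{-i(0)(0.1151)}·(-0.205599)·e^{-i(-1)(3.2258)} = +0.204871+0.017292i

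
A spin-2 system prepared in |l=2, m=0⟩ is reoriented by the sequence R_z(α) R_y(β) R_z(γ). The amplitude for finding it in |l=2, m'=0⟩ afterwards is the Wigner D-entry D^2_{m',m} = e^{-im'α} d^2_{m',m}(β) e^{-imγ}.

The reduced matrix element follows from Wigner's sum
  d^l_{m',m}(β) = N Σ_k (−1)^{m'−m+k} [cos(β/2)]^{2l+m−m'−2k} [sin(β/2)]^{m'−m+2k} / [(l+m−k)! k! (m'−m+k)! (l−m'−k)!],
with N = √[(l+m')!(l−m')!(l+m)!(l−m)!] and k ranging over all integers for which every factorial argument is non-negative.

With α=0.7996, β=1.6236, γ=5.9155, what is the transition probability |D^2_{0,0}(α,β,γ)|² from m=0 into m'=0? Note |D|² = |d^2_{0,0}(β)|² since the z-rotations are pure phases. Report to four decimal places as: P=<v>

P=0.2458

First d^2_{0,0}(β=1.6236), then the phase factors e^{-i(0)α} and e^{-i(0)γ}:
Half-angle: c=0.688194, s=0.725527. N=√(2·2·2·2)=4.000000
k: max(0,(0)−(0))=0 … min(2+(0),2−(0))=2
  k=0: (−1)^0·4.0000/(4)·0.6882^4·0.7255^0 = +0.224307
  k=1: (−1)^1·4.0000/(1)·0.6882^2·0.7255^2 = -0.997214
  k=2: (−1)^2·4.0000/(4)·0.6882^0·0.7255^4 = +0.277086
d^2_{0,0}(1.6236) = +0.224307 -0.997214 +0.277086 = -0.495822
|D^2_{0,0}|² = |d^2_{0,0}(β)|² = (-0.495822)² = 0.245839 (the z-rotation phases have unit modulus)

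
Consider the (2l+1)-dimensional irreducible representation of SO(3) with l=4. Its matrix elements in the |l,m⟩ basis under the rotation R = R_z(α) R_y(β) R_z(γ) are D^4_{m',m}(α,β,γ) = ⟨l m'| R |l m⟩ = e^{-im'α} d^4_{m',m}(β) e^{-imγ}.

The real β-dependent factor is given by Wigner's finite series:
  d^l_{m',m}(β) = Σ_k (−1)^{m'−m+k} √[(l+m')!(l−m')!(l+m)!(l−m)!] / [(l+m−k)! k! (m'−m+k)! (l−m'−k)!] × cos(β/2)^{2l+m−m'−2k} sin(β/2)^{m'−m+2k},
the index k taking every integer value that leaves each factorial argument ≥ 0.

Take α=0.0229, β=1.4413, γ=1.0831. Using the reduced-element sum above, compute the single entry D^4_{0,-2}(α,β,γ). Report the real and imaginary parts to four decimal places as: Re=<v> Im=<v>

Re=0.1925 Im=-0.2842

D^4_{0,-2}(0.0229,1.4413,1.0831) = e^{-i·0·0.0229}·d^4_{0,-2}(1.4413)·e^{-i·-2·1.0831}. Compute d first:
With c≡cos(β/2)=0.751377 and s≡sin(β/2)=0.659873, N=[24·24·2·720]^{1/2}=910.735966
Admissible k: 0..2 (factorial args all ≥0)
  k=0: (−1)^2·910.7360/(96)·0.7514^6·0.6599^2 = +0.743343
  k=1: (−1)^3·910.7360/(36)·0.7514^4·0.6599^4 = -1.528845
  k=2: (−1)^4·910.7360/(96)·0.7514^2·0.6599^6 = +0.442181
d^4_{0,-2}(1.4413) = +0.743343 -1.528845 +0.442181 = -0.343321
D = (+1.000000+0.000000i)·(-0.343321)·(-0.560843+0.827922i) = +0.192549-0.284243i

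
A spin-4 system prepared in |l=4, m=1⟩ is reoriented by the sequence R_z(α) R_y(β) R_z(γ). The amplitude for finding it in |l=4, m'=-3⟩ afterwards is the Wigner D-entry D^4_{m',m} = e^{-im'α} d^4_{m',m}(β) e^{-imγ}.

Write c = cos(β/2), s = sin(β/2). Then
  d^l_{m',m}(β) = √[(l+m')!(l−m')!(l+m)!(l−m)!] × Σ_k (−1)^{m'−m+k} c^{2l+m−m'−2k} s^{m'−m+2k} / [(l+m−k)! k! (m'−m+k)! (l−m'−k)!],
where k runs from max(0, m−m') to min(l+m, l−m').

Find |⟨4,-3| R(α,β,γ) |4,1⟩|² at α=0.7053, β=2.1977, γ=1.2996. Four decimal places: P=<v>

Split into d^4_{-3,1}(β=2.1977) × two z-phases.
With c≡cos(β/2)=0.454621 and s≡sin(β/2)=0.890685, N=[1·5040·120·6]^{1/2}=1904.940944
k: max(0,(1)−(-3))=4 … min(4+(1),4−(-3))=5
  k=4: (−1)^0·1904.9409/(144)·0.4546^4·0.8907^4 = +0.355642
  k=5: (−1)^1·1904.9409/(240)·0.4546^2·0.8907^6 = -0.819057
d^4_{-3,1}(2.1977) = +0.355642 -0.819057 = -0.463415
|D^4_{-3,1}|² = |d^4_{-3,1}(β)|² = (-0.463415)² = 0.214753 (the z-rotation phases have unit modulus)

P=0.2148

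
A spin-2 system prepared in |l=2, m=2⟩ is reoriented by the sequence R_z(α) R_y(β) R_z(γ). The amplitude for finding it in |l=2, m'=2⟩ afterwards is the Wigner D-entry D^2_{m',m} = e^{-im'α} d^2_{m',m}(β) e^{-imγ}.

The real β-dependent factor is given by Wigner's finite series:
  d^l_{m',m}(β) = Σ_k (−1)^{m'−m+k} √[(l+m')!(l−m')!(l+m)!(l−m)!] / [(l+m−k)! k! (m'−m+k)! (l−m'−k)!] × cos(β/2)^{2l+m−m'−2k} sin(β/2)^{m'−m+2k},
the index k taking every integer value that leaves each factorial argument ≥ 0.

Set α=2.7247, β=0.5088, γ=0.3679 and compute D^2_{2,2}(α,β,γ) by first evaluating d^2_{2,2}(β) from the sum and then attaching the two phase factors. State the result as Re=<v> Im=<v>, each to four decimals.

First d^2_{2,2}(β=0.5088), then the phase factors e^{-i(2)α} and e^{-i(2)γ}:
Half-angle: c=0.967814, s=0.251665. N=√(24·1·24·1)=24.000000
k: max(0,(2)−(2))=0 … min(2+(2),2−(2))=0
  k=0: (−1)^0·24.0000/(24)·0.9678^4·0.2517^0 = +0.877341
d^2_{2,2}(0.5088) = +0.877341
Phases: e^{-i·(2)·2.7247}=+0.672078+0.740481i, e^{-i·(2)·0.3679}=+0.741294-0.671180i ⇒ D=+0.873133+0.085829i

Re=0.8731 Im=0.0858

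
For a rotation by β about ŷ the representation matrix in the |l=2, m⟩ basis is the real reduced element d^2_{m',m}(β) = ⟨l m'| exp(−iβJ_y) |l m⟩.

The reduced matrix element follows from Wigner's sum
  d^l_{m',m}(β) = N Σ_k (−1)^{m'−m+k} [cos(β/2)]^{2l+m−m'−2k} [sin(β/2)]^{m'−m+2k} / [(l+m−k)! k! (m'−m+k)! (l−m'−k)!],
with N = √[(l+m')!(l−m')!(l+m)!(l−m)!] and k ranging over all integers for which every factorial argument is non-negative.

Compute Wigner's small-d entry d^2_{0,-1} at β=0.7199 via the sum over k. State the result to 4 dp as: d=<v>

d^2_{0,-1}(β=0.7199) via Wigner's sum:
With c≡cos(β/2)=0.935914 and s≡sin(β/2)=0.352227, N=[2·2·1·6]^{1/2}=4.898979
k: max(0,(-1)−(0))=0 … min(2+(-1),2−(0))=1
  k=0: (−1)^1·4.8990/(2)·0.9359^3·0.3522^1 = -0.707306
  k=1: (−1)^2·4.8990/(2)·0.9359^1·0.3522^3 = +0.100180
d^2_{0,-1}(0.7199) = -0.707306 +0.100180 = -0.607126

d=-0.6071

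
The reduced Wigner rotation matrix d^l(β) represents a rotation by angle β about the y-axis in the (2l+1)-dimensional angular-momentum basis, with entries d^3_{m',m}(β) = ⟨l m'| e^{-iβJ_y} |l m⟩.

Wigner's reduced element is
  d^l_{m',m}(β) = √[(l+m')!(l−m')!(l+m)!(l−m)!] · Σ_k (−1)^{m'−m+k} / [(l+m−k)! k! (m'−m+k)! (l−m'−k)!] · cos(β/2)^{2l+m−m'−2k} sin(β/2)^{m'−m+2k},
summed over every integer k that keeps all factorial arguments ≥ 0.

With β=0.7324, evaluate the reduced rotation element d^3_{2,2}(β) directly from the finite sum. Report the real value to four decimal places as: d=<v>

d^3_{2,2}(β=0.7324) via Wigner's sum:
With c≡cos(β/2)=0.933695 and s≡sin(β/2)=0.358070, N=[120·1·120·1]^{1/2}=120.000000
The bounds max(0,m−m')=0 and min(l+m,l−m')=1 give 2 terms
  k=0: (−1)^0·120.0000/(120)·0.9337^6·0.3581^0 = +0.662567
  k=1: (−1)^1·120.0000/(24)·0.9337^4·0.3581^2 = -0.487220
d^3_{2,2}(0.7324) = +0.662567 -0.487220 = +0.175346

d=0.1753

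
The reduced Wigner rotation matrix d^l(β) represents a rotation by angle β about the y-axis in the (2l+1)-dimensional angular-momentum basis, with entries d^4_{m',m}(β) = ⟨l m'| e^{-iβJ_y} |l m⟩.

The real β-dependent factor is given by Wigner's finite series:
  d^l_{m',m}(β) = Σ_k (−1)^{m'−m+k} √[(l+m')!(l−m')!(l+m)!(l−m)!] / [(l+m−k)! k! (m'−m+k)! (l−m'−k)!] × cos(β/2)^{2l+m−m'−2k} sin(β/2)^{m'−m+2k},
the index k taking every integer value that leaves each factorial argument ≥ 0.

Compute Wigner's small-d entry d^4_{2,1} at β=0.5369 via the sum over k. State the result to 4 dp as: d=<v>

d^4_{2,1}(β=0.5369) via Wigner's sum:
Half-angle: c=0.964183, s=0.265237. N=√(720·2·120·6)=1018.233765
k∈{0,1,2} keeps every argument non-negative
  k=0: (−1)^1·1018.2338/(240)·0.9642^7·0.2652^1 = -0.871741
  k=1: (−1)^2·1018.2338/(48)·0.9642^5·0.2652^3 = +0.329843
  k=2: (−1)^3·1018.2338/(72)·0.9642^3·0.2652^5 = -0.016641
d^4_{2,1}(0.5369) = -0.871741 +0.329843 -0.016641 = -0.558539

d=-0.5585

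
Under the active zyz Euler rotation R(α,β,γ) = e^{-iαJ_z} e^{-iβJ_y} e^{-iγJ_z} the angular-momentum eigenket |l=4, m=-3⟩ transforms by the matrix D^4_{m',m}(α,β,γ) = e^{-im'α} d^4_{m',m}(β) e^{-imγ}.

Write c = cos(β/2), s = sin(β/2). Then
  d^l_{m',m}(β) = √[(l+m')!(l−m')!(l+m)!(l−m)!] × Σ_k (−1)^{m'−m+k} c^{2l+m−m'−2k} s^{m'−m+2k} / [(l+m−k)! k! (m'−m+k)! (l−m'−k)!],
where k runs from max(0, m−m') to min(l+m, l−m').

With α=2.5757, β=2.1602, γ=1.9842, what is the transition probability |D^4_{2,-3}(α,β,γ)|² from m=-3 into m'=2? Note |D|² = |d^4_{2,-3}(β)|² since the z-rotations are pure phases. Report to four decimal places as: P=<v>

Split into d^4_{2,-3}(β=2.1602) × two z-phases.
c=cos(2.1602/2)=0.471240, s=sin(2.1602/2)=0.882005; N=√[720·2·1·5040]=2693.993318
The bounds max(0,m−m')=0 and min(l+m,l−m')=1 give 2 terms
  k=0: (−1)^5·2693.9933/(240)·0.4712^3·0.8820^5 = -0.627000
  k=1: (−1)^6·2693.9933/(720)·0.4712^1·0.8820^7 = +0.732156
d^4_{2,-3}(2.1602) = -0.627000 +0.732156 = +0.105156
|D^4_{2,-3}|² = |d^4_{2,-3}(β)|² = (+0.105156)² = 0.011058 (the z-rotation phases have unit modulus)

P=0.0111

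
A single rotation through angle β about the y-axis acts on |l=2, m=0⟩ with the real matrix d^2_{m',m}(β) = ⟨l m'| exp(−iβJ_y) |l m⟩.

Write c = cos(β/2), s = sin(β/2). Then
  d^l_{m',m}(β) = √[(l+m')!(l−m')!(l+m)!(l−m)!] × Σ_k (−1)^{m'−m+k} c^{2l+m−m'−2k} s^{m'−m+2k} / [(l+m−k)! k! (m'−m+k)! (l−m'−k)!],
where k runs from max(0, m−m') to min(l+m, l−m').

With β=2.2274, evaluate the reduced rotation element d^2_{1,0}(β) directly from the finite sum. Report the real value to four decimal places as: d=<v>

d^2_{1,0}(β=2.2274) via Wigner's sum:
c=cos(2.2274/2)=0.441344, s=sin(2.2274/2)=0.897338; N=√[6·1·2·2]=4.898979
The bounds max(0,m−m')=0 and min(l+m,l−m')=1 give 2 terms
  k=0: (−1)^1·4.8990/(2)·0.4413^3·0.8973^1 = -0.188958
  k=1: (−1)^2·4.8990/(2)·0.4413^1·0.8973^3 = +0.781126
d^2_{1,0}(2.2274) = -0.188958 +0.781126 = +0.592168

d=0.5922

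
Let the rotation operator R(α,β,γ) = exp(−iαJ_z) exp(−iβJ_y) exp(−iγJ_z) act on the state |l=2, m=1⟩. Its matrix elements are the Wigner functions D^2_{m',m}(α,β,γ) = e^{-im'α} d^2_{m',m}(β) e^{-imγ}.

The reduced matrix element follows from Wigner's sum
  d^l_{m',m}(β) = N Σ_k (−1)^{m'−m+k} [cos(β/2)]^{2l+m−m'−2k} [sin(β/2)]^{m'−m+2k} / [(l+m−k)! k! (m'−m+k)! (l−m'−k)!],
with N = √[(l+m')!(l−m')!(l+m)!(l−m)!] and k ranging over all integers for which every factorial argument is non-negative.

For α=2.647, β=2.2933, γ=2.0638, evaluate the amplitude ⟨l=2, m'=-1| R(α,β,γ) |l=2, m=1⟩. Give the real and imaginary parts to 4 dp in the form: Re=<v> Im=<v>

Re=-0.2236 Im=-0.1475

First d^2_{-1,1}(β=2.2933), then the phase factors e^{-i(-1)α} and e^{-i(1)γ}:
c=cos(2.2933/2)=0.411543, s=sin(2.2933/2)=0.911390; N=√[1·6·6·1]=6.000000
k∈{2,3} keeps every argument non-negative
  k=2: (−1)^0·6.0000/(2)·0.4115^2·0.9114^2 = +0.422047
  k=3: (−1)^1·6.0000/(6)·0.4115^0·0.9114^4 = -0.689950
d^2_{-1,1}(2.2933) = +0.422047 -0.689950 = -0.267904
D = (-0.880162+0.474673i)·(-0.267904)·(-0.473274-0.880915i) = -0.223620-0.147534i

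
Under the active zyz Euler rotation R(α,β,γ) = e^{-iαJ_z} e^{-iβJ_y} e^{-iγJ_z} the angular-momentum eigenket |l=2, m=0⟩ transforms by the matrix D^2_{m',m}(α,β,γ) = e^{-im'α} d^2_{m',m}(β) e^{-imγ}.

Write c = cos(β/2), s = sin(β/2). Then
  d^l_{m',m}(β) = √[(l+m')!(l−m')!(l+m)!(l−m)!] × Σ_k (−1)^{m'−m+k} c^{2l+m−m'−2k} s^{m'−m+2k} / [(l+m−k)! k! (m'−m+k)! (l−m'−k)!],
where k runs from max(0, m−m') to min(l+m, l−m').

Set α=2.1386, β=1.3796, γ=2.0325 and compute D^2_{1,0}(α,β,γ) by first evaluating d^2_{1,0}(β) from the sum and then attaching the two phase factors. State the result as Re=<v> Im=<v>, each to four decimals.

Re=0.1229 Im=0.1926

First d^2_{1,0}(β=1.3796), then the phase factors e^{-i(1)α} and e^{-i(0)γ}:
Half-angle: c=0.771373, s=0.636383. N=√(6·1·2·2)=4.898979
k: max(0,(0)−(1))=0 … min(2+(0),2−(1))=1
  k=0: (−1)^1·4.8990/(2)·0.7714^3·0.6364^1 = -0.715464
  k=1: (−1)^2·4.8990/(2)·0.7714^1·0.6364^3 = +0.486963
d^2_{1,0}(1.3796) = -0.715464 +0.486963 = -0.228501
Attach z-rotation phases: D = e^{-i(1)(2.1386)}·(-0.228501)·e^{-i(0)(2.0325)} = +0.122884+0.192646i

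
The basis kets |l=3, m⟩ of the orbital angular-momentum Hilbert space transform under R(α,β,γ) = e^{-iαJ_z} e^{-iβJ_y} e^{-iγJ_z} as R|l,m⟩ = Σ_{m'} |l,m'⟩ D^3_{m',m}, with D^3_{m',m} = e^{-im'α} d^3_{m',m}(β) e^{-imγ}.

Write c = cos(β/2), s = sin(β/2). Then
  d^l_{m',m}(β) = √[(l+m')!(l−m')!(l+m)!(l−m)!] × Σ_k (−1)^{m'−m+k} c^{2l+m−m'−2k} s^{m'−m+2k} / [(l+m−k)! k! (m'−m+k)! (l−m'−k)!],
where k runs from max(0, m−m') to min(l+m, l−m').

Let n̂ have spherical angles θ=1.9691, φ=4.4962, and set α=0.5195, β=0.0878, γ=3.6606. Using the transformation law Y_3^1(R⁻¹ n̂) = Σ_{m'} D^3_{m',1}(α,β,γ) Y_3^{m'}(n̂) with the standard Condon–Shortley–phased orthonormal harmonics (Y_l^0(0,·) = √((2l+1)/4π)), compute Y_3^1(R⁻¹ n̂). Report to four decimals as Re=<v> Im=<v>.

Need the full column D^3_{m',1} for m'=−3..3 at α=0.5195, β=0.0878, γ=3.6606.
cos(β/2)=0.999037, sin(β/2)=0.043886
d^3_{-3,1}: single k=4 term ⇒ +0.000014;  D = -0.000007-0.000012i
d^3_{-2,1}: k∈[3..4] ⇒ +0.000533 -0.000001 = +0.000533;  D = -0.000462-0.000265i
d^3_{-1,1}: k∈[2..4] ⇒ +0.011511 -0.000030 +0.000000 = +0.011482;  D = -0.011482-0.000006i
d^3_{0,1}: k∈[1..3] ⇒ +0.151294 -0.000876 +0.000001 = +0.150419;  D = -0.130611+0.074611i
d^3_{1,1}: k∈[0..2] ⇒ +0.994233 -0.015348 +0.000022 = +0.978907;  D = -0.496802+0.843473i
d^3_{2,1}: k∈[0..1] ⇒ -0.138112 +0.000533 = -0.137579;  D = +0.001759-0.137568i
d^3_{3,1}: single k=0 term ⇒ +0.007431;  D = +0.003606+0.006497i
Y_3^{m'}(θ=1.9691,φ=4.4962) and Σ D·Y over m':
  (-0.0000-0.0000i)·(+0.1973-0.2604i)  (-0.0005-0.0003i)·(+0.3058+0.1411i)  (-0.0115-0.0000i)·(+0.0158-0.0721i)  (-0.1306+0.0746i)·(+0.3253+0.0000i)  (-0.4968+0.8435i)·(-0.0158-0.0721i)  (+0.0018-0.1376i)·(+0.3058-0.1411i)  (+0.0036+0.0065i)·(-0.1973-0.2604i)
Y_3^1(R⁻¹ n̂) = +0.008010+0.002889i

Re=0.0080 Im=0.0029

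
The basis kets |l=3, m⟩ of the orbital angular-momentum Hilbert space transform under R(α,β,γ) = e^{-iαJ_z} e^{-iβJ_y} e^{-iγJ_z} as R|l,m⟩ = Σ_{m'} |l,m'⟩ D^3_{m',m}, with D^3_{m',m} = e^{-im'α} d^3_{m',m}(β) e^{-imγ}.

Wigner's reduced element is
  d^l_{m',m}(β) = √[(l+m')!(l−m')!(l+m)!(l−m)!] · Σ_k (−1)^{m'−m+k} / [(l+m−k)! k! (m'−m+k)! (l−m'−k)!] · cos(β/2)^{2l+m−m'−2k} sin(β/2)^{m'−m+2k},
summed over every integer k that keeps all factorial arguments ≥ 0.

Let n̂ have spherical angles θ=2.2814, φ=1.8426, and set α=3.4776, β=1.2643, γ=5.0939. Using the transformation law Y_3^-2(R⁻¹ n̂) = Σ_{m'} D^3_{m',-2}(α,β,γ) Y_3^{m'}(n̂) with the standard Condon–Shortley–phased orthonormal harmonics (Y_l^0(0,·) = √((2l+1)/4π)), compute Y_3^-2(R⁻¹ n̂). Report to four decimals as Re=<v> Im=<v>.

Need the full column D^3_{m',-2} for m'=−3..3 at α=3.4776, β=1.2643, γ=5.0939.
cos(β/2)=0.806759, sin(β/2)=0.590881
d^3_{-3,-2}: single k=1 term ⇒ +0.494646;  D = -0.098391+0.484762i
d^3_{-2,-2}: k∈[0..1] ⇒ +0.275717 -0.739511 = -0.463795;  D = +0.062771+0.459527i
d^3_{-1,-2}: k∈[0..1] ⇒ -0.638585 +0.685111 = +0.046526;  D = +0.021144+0.041443i
d^3_{0,-2}: k∈[0..1] ⇒ +0.810094 -0.434558 = +0.375536;  D = -0.271419-0.259537i
d^3_{1,-2}: k∈[0..1] ⇒ -0.685111 +0.183756 = -0.501354;  D = -0.456336-0.207639i
d^3_{2,-2}: k∈[0..1] ⇒ +0.396695 -0.042560 = +0.354135;  D = -0.352670-0.032184i
d^3_{3,-2}: single k=0 term ⇒ -0.142337;  D = -0.138087+0.034525i
Y_3^{m'}(θ=2.2814,φ=1.8426) and Σ D·Y over m':
  (-0.0984+0.4848i)·(+0.1323+0.1246i)  (+0.0628+0.4595i)·(+0.3278-0.1981i)  (+0.0211+0.0414i)·(-0.0741-0.2660i)  (-0.2714-0.2595i)·(+0.2124+0.0000i)  (-0.4563-0.2076i)·(+0.0741-0.2660i)  (-0.3527-0.0322i)·(+0.3278+0.1981i)  (-0.1381+0.0345i)·(-0.1323+0.1246i)
Y_3^-2(R⁻¹ n̂) = -0.194316+0.130058i

Re=-0.1943 Im=0.1301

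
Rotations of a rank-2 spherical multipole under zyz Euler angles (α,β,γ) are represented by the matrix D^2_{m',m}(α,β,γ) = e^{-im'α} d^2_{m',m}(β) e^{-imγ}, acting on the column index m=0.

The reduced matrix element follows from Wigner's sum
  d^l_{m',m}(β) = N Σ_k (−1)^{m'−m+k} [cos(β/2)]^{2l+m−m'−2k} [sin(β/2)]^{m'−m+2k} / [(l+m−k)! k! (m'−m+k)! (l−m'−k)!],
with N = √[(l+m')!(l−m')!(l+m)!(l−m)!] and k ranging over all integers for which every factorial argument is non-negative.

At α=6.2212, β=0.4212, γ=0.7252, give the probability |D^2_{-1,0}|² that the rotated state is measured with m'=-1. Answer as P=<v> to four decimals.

P=0.2088

Split into d^2_{-1,0}(β=0.4212) × two z-phases.
With c≡cos(β/2)=0.977906 and s≡sin(β/2)=0.209047, N=[1·6·2·2]^{1/2}=4.898979
k∈{1,2} keeps every argument non-negative
  k=1: (−1)^0·4.8990/(2)·0.9779^3·0.2090^1 = +0.478861
  k=2: (−1)^1·4.8990/(2)·0.9779^1·0.2090^3 = -0.021883
d^2_{-1,0}(0.4212) = +0.478861 -0.021883 = +0.456979
|D^2_{-1,0}|² = |d^2_{-1,0}(β)|² = (+0.456979)² = 0.208829 (the z-rotation phases have unit modulus)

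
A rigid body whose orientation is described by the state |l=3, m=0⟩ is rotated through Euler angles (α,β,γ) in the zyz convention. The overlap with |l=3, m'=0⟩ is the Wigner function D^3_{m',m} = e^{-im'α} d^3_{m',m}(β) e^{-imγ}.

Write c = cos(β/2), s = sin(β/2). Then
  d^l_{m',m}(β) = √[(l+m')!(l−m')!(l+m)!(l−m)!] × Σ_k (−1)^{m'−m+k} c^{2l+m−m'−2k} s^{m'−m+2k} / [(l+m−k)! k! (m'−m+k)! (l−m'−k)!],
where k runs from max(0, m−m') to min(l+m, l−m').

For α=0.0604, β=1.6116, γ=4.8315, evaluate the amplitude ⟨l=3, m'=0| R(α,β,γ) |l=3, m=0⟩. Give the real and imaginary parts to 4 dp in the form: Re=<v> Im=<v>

Re=0.0610 Im=0.0000

D^3_{0,0}(0.0604,1.6116,4.8315) = e^{-i·0·0.0604}·d^3_{0,0}(1.6116)·e^{-i·0·4.8315}. Compute d first:
With c≡cos(β/2)=0.692534 and s≡sin(β/2)=0.721385, N=[6·6·6·6]^{1/2}=36.000000
k: max(0,(0)−(0))=0 … min(3+(0),3−(0))=3
  k=0: (−1)^0·36.0000/(36)·0.6925^6·0.7214^0 = +0.110318
  k=1: (−1)^1·36.0000/(4)·0.6925^4·0.7214^2 = -1.077313
  k=2: (−1)^2·36.0000/(4)·0.6925^2·0.7214^4 = +1.168943
  k=3: (−1)^3·36.0000/(36)·0.6925^0·0.7214^6 = -0.140930
d^3_{0,0}(1.6116) = +0.110318 -1.077313 +1.168943 -0.140930 = +0.061019
Phases: e^{-i·(0)·0.0604}=+1.000000+0.000000i, e^{-i·(0)·4.8315}=+1.000000+0.000000i ⇒ D=+0.061019+0.000000i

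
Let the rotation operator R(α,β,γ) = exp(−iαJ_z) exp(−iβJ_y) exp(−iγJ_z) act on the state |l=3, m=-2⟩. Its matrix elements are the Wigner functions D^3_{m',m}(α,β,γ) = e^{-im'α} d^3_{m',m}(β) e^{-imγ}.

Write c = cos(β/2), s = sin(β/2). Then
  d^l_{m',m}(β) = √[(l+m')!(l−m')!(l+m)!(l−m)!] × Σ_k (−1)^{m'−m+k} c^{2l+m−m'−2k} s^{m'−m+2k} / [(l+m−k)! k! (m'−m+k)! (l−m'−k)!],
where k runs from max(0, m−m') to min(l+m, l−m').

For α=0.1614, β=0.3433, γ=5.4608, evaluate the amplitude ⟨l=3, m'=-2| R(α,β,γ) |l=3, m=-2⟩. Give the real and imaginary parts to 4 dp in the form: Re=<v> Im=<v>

Re=0.1915 Im=-0.7536

First d^3_{-2,-2}(β=0.3433), then the phase factors e^{-i(-2)α} and e^{-i(-2)γ}:
With c≡cos(β/2)=0.985304 and s≡sin(β/2)=0.170808, N=[1·120·1·120]^{1/2}=120.000000
k∈{0,1} keeps every argument non-negative
  k=0: (−1)^0·120.0000/(120)·0.9853^6·0.1708^0 = +0.915002
  k=1: (−1)^1·120.0000/(24)·0.9853^4·0.1708^2 = -0.137490
d^3_{-2,-2}(0.3433) = +0.915002 -0.137490 = +0.777513
Attach z-rotation phases: D = e^{-i(-2)(0.1614)}·(+0.777513)·e^{-i(-2)(5.4608)} = +0.191475-0.753567i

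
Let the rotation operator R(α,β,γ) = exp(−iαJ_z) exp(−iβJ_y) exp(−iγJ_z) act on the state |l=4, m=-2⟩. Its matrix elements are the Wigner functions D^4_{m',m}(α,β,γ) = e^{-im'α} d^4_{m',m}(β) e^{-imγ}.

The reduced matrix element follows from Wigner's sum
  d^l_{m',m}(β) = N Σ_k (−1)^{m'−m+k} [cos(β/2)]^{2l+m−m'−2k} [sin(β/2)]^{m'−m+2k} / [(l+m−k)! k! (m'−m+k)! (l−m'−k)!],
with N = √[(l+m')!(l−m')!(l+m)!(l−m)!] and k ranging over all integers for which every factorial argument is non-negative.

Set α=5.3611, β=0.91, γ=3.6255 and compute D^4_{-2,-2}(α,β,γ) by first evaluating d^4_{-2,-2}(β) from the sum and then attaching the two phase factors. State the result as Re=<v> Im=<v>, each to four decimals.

Re=-0.2747 Im=0.3299

First d^4_{-2,-2}(β=0.91), then the phase factors e^{-i(-2)α} and e^{-i(-2)γ}:
With c≡cos(β/2)=0.898261 and s≡sin(β/2)=0.439462, N=[2·720·2·720]^{1/2}=1440.000000
k: max(0,(-2)−(-2))=0 … min(4+(-2),4−(-2))=2
  k=0: (−1)^0·1440.0000/(1440)·0.8983^8·0.4395^0 = +0.423858
  k=1: (−1)^1·1440.0000/(120)·0.8983^6·0.4395^2 = -1.217418
  k=2: (−1)^2·1440.0000/(96)·0.8983^4·0.4395^4 = +0.364240
d^4_{-2,-2}(0.91) = +0.423858 -1.217418 +0.364240 = -0.429320
Phases: e^{-i·(-2)·5.3611}=-0.269982-0.962865i, e^{-i·(-2)·3.6255}=+0.567101+0.823648i ⇒ D=-0.274746+0.329895i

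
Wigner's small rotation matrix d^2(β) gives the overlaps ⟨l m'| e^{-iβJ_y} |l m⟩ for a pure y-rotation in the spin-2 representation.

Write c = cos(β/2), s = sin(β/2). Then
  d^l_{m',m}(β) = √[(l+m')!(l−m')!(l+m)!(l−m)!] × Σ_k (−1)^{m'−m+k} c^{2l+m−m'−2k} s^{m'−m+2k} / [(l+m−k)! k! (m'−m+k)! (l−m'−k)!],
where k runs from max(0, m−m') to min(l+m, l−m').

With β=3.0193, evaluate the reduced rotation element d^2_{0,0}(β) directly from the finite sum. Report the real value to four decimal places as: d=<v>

d^2_{0,0}(β=3.0193) via Wigner's sum:
With c≡cos(β/2)=0.061108 and s≡sin(β/2)=0.998131, N=[2·2·2·2]^{1/2}=4.000000
k: max(0,(0)−(0))=0 … min(2+(0),2−(0))=2
  k=0: (−1)^0·4.0000/(4)·0.0611^4·0.9981^0 = +0.000014
  k=1: (−1)^1·4.0000/(1)·0.0611^2·0.9981^2 = -0.014881
  k=2: (−1)^2·4.0000/(4)·0.0611^0·0.9981^4 = +0.992546
d^2_{0,0}(3.0193) = +0.000014 -0.014881 +0.992546 = +0.977678

d=0.9777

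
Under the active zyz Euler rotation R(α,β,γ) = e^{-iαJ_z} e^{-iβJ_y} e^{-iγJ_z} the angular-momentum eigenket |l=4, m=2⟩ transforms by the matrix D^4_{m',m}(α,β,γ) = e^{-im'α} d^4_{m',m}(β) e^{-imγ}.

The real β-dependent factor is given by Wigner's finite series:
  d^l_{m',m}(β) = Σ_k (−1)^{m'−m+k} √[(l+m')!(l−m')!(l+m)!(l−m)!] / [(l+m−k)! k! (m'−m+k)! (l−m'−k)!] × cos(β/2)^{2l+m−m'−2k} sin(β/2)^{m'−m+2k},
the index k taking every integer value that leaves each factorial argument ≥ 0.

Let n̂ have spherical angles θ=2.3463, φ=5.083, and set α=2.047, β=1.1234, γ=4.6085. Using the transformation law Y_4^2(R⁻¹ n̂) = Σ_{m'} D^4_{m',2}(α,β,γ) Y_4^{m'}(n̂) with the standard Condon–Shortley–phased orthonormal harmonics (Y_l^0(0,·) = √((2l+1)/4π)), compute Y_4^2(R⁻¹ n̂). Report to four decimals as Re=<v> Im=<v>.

Need the full column D^4_{m',2} for m'=−4..4 at α=2.047, β=1.1234, γ=4.6085.
cos(β/2)=0.846351, sin(β/2)=0.532626
d^4_{-4,2}: single k=6 term ⇒ +0.086539;  D = +0.044626-0.074145i
d^4_{-3,2}: k∈[5..6] ⇒ +0.291707 -0.038510 = +0.253198;  D = -0.252653-0.016596i
d^4_{-2,2}: k∈[4..6] ⇒ +0.619415 -0.196252 +0.006477 = +0.429640;  D = +0.171499+0.393927i
d^4_{-1,2}: k∈[3..5] ⇒ +0.927970 -0.551275 +0.043666 = +0.420360;  D = +0.265619-0.325806i
d^4_{0,2}: k∈[2..4] ⇒ +0.989164 -1.044673 +0.155151 = +0.099642;  D = -0.097499-0.020555i
d^4_{1,2}: k∈[1..3] ⇒ +0.702929 -1.391954 +0.367517 = -0.321508;  D = -0.085268-0.309995i
d^4_{2,2}: k∈[0..2] ⇒ +0.263271 -1.251204 +0.619415 = -0.368518;  D = -0.270986+0.249744i
d^4_{3,2}: k∈[0..1] ⇒ -0.619925 +0.736553 = +0.116628;  D = -0.109558-0.039987i
d^4_{4,2}: single k=0 term ⇒ +0.551729;  D = +0.069466+0.547339i
Y_4^{m'}(θ=2.3463,φ=5.083) and Σ D·Y over m':
  (+0.0446-0.0741i)·(+0.0102-0.1146i)  (-0.2527-0.0166i)·(+0.2860+0.1413i)  (+0.1715+0.3939i)·(-0.3058+0.2799i)  (+0.2656-0.3258i)·(-0.0369-0.0950i)  (-0.0975-0.0206i)·(-0.3487+0.0000i)  (-0.0853-0.3100i)·(+0.0369-0.0950i)  (-0.2710+0.2497i)·(-0.3058-0.2799i)  (-0.1096-0.0400i)·(-0.2860+0.1413i)  (+0.0695+0.5473i)·(+0.0102+0.1146i)
Y_4^2(R⁻¹ n̂) = -0.152258-0.119218i

Re=-0.1523 Im=-0.1192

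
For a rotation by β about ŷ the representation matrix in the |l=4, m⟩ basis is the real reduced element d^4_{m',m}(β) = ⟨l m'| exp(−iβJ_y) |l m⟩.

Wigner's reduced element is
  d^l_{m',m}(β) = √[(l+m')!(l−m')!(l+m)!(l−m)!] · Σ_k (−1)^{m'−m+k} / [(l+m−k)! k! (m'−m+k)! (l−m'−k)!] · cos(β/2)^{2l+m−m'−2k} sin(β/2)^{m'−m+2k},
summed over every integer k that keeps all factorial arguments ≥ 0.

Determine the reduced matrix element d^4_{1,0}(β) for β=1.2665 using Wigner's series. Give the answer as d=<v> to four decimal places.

d^4_{1,0}(β=1.2665) via Wigner's sum:
c=cos(1.2665/2)=0.806109, s=sin(1.2665/2)=0.591768; N=√[120·6·24·24]=643.987578
k∈{0,1,2,3} keeps every argument non-negative
  k=0: (−1)^1·643.9876/(144)·0.8061^7·0.5918^1 = -0.585357
  k=1: (−1)^2·643.9876/(24)·0.8061^5·0.5918^3 = +1.892726
  k=2: (−1)^3·643.9876/(24)·0.8061^3·0.5918^5 = -1.020007
  k=3: (−1)^4·643.9876/(144)·0.8061^1·0.5918^7 = +0.091615
d^4_{1,0}(1.2665) = -0.585357 +1.892726 -1.020007 +0.091615 = +0.378977

d=0.3790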